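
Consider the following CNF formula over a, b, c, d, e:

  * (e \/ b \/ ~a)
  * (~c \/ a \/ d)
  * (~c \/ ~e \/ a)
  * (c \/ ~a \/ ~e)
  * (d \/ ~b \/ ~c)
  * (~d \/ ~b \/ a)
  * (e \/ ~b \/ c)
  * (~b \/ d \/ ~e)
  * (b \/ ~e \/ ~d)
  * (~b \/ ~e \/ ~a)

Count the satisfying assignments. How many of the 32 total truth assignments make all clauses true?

Satisfying assignments:
  a=F b=F c=F d=F e=F
  a=F b=F c=F d=F e=T
  a=F b=F c=F d=T e=F
  a=F b=F c=T d=T e=F
  a=T b=F c=T d=F e=T
  a=T b=T c=T d=T e=F
Count: 6.

6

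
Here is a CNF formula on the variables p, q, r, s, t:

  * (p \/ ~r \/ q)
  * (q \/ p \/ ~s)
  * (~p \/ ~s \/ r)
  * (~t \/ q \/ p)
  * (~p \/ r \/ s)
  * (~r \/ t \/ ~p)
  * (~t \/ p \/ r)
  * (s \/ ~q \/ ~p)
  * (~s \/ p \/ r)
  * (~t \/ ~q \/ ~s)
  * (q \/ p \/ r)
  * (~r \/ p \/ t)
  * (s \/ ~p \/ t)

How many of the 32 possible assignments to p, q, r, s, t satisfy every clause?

Satisfying assignments:
  p=F q=T r=F s=F t=F
  p=F q=T r=T s=F t=T
  p=T q=F r=T s=F t=T
  p=T q=F r=T s=T t=T
Count: 4.

4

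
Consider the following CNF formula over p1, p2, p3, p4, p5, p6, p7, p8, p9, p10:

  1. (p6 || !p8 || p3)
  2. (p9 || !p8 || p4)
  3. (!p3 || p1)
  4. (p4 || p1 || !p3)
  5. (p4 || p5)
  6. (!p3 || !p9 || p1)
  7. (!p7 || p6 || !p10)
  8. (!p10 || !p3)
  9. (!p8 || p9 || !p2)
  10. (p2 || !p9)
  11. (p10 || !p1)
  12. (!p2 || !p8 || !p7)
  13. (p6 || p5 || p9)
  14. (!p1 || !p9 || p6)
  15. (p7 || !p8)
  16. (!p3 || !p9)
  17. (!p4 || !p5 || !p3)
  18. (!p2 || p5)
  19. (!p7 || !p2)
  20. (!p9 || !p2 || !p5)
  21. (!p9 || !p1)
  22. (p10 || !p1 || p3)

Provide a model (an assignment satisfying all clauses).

p1=T  p2=F  p3=F  p4=T  p5=T  p6=T  p7=T  p8=F  p9=F  p10=T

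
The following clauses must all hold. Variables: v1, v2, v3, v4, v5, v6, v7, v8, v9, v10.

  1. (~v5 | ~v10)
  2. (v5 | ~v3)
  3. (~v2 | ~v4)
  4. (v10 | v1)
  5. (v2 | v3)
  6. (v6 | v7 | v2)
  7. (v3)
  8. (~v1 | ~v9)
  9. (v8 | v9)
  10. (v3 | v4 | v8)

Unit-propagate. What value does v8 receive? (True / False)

(v3) is a unit clause: v3 = True.
(v5 | ~v3): since v3 = True, the clause reduces to (v5). v5 = True.
(~v5 | ~v10) with v5 = True leaves only ~v10, so v10 = False.
(v10 | v1) with v10 = False leaves only v1, so v1 = True.
From (~v9 | ~v1) and v1 = True: v9 = False.
(v9 | v8): since v9 = False, the clause reduces to (v8). v8 = True.

True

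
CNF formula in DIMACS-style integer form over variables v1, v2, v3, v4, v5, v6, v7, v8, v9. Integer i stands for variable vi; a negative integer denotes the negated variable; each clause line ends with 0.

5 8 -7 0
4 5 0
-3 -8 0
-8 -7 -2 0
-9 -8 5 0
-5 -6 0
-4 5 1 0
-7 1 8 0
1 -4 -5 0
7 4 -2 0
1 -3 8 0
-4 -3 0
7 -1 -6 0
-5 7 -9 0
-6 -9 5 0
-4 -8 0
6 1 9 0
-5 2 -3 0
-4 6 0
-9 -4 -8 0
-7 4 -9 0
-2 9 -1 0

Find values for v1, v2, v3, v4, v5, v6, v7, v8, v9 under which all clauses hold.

Pure literal: v3 appears only negated; assign v3 = False.
Branch on v1: take v1 = True.
Set v2 = False and propagate.
Branch on v4: take v4 = False.
  then v5 is forced to True.
  then v6 is forced to False.
The remaining clauses are satisfied by v7 = False, v8 = False, v9 = False.

v1=True, v2=False, v3=False, v4=False, v5=True, v6=False, v7=False, v8=False, v9=False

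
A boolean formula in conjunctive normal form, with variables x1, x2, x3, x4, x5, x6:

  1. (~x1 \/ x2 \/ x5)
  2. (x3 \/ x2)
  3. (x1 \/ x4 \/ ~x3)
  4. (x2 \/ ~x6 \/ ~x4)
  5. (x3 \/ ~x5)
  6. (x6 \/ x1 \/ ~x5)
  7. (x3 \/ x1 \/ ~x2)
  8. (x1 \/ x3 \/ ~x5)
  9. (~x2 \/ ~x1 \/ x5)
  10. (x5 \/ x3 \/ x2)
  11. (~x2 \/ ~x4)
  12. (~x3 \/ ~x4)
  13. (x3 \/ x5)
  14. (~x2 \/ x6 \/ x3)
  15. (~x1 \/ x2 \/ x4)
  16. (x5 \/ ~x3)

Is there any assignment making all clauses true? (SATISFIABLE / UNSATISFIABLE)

SATISFIABLE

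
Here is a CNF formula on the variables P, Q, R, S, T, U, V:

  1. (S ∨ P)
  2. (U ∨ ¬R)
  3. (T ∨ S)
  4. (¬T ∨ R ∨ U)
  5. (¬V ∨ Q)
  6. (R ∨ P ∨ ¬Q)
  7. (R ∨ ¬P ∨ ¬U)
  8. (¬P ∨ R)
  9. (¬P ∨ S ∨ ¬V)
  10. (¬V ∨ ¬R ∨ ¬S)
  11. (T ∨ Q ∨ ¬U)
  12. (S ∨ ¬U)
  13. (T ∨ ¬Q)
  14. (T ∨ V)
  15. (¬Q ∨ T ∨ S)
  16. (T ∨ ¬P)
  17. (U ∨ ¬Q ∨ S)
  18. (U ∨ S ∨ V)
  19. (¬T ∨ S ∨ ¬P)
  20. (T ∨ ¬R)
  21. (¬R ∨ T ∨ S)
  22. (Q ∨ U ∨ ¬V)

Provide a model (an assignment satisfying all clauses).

P=False, Q=False, R=True, S=True, T=True, U=True, V=False

Set P = False and propagate.
  then S is forced to True.
Branch on Q: take Q = False.
  then V is forced to False.
  then T is forced to True.
Branch on R: take R = True.
  then U is forced to True.
Every clause has at least one true literal under this assignment.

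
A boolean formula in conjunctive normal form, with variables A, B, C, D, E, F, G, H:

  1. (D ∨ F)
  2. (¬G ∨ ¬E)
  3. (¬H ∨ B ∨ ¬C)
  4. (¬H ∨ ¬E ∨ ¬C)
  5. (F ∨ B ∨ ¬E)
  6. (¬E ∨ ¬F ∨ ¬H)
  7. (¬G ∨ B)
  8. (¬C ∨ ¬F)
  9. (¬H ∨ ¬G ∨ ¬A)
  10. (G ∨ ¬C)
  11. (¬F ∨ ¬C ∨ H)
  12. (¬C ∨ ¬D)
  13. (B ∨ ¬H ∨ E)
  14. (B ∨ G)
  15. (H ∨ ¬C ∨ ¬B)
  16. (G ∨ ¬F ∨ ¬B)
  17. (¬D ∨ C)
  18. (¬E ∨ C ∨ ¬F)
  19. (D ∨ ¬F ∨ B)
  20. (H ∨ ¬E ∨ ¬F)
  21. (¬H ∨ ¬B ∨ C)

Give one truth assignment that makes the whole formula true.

A=1, B=1, C=0, D=0, E=0, F=1, G=1, H=0

Check each clause:
  1. (D ∨ F) — F is true.
  2. (¬G ∨ ¬E) — ¬E is true.
  3. (B ∨ ¬H ∨ ¬C) — ¬H is true.
  4. (¬E ∨ ¬H ∨ ¬C) — ¬H is true.
  5. (F ∨ B ∨ ¬E) — B is true.
  6. (¬E ∨ ¬H ∨ ¬F) — ¬H is true.
  7. (¬G ∨ B) — B is true.
  8. (¬F ∨ ¬C) — ¬C is true.
  9. (¬G ∨ ¬H ∨ ¬A) — ¬H is true.
  10. (G ∨ ¬C) — ¬C is true.
  11. (¬F ∨ ¬C ∨ H) — ¬C is true.
  12. (¬C ∨ ¬D) — ¬D is true.
  13. (B ∨ ¬H ∨ E) — ¬H is true.
  14. (G ∨ B) — B is true.
  15. (¬C ∨ ¬B ∨ H) — ¬C is true.
  16. (¬B ∨ G ∨ ¬F) — G is true.
  17. (C ∨ ¬D) — ¬D is true.
  18. (C ∨ ¬F ∨ ¬E) — ¬E is true.
  19. (¬F ∨ D ∨ B) — B is true.
  20. (H ∨ ¬F ∨ ¬E) — ¬E is true.
  21. (C ∨ ¬B ∨ ¬H) — ¬H is true.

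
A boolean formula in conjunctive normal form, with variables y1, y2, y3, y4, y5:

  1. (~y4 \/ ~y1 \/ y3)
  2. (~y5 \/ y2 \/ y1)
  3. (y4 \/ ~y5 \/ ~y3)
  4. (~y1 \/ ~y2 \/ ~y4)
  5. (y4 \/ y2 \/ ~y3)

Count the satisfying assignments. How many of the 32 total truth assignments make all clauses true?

17

Case analysis on y4 and y1:
  y4=1, y1=1: remaining (y2,y3,y5) ∈ {(0,1,0); (0,1,1)} — 2.
  y4=1, y1=0: y3 free; 3 ways for (y2,y5) × 2^1 = 6.
  y4=0, y1=1: 5 of the 8 assignments to (y2,y3,y5) work.
  y4=0, y1=0: remaining (y2,y3,y5) ∈ {(0,0,0); (1,0,0); (1,0,1); (1,1,0)} — 4.
Total: 2 + 6 + 5 + 4 = 17.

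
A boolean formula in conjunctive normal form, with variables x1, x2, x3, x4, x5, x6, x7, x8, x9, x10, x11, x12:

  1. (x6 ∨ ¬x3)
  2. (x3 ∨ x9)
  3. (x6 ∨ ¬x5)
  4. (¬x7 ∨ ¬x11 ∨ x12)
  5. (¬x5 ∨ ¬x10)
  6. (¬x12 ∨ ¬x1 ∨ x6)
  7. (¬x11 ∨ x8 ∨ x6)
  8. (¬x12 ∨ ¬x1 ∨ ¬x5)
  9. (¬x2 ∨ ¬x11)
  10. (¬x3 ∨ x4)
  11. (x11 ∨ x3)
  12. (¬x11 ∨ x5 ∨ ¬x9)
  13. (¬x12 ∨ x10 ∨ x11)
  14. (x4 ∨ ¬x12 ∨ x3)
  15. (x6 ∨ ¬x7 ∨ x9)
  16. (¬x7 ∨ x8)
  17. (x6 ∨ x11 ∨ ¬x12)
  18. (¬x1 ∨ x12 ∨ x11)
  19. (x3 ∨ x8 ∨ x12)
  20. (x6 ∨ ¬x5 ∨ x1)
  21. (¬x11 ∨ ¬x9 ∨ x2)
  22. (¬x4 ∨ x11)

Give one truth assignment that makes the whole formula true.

x6 occurs only positively in the remaining clauses — set x6 = True.
x7 occurs only negated in the remaining clauses — set x7 = False.
Branch on x1: take x1 = False.
Set x2 = False and propagate.
Branch on x3: take x3 = True.
  then x4 is forced to True.
  then x11 is forced to True.
  then x9 is forced to False.
The remaining clauses are satisfied by x5 = True, x8 = True, x10 = False, x12 = True.

x1=False, x2=False, x3=True, x4=True, x5=True, x6=True, x7=False, x8=True, x9=False, x10=False, x11=True, x12=True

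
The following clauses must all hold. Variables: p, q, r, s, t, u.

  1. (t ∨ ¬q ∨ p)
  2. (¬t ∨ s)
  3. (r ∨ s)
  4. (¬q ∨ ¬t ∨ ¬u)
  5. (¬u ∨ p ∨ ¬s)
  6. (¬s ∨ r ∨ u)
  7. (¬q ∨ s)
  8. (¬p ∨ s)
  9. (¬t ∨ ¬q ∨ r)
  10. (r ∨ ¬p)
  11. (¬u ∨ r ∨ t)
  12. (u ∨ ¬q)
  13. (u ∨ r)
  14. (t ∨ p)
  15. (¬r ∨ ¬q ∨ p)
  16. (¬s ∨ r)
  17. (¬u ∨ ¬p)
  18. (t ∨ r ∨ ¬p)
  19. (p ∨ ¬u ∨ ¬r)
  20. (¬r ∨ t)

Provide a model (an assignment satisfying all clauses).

p=False, q=False, r=True, s=True, t=True, u=False

q occurs only negated in the remaining clauses — set q = False.
Try p = False.
  then t is forced to True.
  then s is forced to True.
  then u is forced to False.
  then r is forced to True.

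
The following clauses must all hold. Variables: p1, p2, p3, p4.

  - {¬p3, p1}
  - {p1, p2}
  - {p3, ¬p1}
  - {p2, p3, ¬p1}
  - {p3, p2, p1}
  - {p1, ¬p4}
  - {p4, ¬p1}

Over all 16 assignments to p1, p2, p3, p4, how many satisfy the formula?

3

The models are:
  p1=0 p2=1 p3=0 p4=0
  p1=1 p2=0 p3=1 p4=1
  p1=1 p2=1 p3=1 p4=1
Count: 3.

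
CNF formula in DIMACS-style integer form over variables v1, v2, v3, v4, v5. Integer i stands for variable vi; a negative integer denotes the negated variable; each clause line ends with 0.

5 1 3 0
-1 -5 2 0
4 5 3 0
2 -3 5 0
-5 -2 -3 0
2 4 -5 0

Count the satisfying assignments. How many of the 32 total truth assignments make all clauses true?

12

Case analysis on v5 and v2:
  v5=1, v2=1: remaining (v1,v3,v4) ∈ {(0,0,0); (0,0,1); (1,0,0); (1,0,1)} — 4.
  v5=1, v2=0: remaining (v1,v3,v4) ∈ {(0,0,1); (0,1,1)} — 2.
  v5=0, v2=1: 5 of the 8 assignments to (v1,v3,v4) work.
  v5=0, v2=0: remaining (v1,v3,v4) ∈ {(1,0,1)} — 1.
Total: 4 + 2 + 5 + 1 = 12.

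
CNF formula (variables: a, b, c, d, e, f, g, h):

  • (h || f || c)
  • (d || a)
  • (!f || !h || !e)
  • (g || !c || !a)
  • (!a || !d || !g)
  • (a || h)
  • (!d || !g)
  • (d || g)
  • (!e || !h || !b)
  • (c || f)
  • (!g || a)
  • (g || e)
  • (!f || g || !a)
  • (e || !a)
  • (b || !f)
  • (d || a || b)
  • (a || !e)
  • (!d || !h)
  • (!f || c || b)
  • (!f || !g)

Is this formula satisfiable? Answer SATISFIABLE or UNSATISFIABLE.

SATISFIABLE

Set a = True and propagate.
  then e is forced to True.
Try b = False.
  then f is forced to False.
  then c is forced to True.
  then g is forced to True.
  then d is forced to False.
h is now unconstrained; take h = False.
So a=T, b=F, c=T, d=F, e=T, f=F, g=T, h=F is a satisfying assignment.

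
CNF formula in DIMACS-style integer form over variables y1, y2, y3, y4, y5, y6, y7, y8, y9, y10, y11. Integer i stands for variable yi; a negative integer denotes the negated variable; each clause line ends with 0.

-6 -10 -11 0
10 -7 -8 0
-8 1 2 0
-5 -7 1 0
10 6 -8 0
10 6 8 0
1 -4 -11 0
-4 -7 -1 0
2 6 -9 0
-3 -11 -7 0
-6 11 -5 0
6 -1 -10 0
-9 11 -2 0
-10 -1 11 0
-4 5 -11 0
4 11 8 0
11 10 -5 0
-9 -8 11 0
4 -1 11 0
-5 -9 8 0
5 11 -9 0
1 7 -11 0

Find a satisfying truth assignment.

Pure literal: y3 appears only negated; assign y3 = False.
Set y1 = True and propagate.
For the remaining variables, y2 = False, y4 = False, y5 = False, y6 = True, y7 = True, y8 = False, y9 = True, y10 = False, y11 = True works.
Check each clause:
  1. (~y11 \/ ~y6 \/ ~y10) — ~y10 is true.
  2. (~y7 \/ y10 \/ ~y8) — ~y8 is true.
  3. (y2 \/ ~y8 \/ y1) — ~y8 is true.
  4. (~y5 \/ y1 \/ ~y7) — y1 is true.
  5. (y6 \/ ~y8 \/ y10) — ~y8 is true.
  6. (y10 \/ y8 \/ y6) — y6 is true.
  7. (~y4 \/ ~y11 \/ y1) — y1 is true.
  8. (~y7 \/ ~y1 \/ ~y4) — ~y4 is true.
  9. (~y9 \/ y6 \/ y2) — y6 is true.
  10. (~y3 \/ ~y7 \/ ~y11) — ~y3 is true.
  11. (~y5 \/ ~y6 \/ y11) — y11 is true.
  12. (~y1 \/ ~y10 \/ y6) — y6 is true.
  13. (~y9 \/ ~y2 \/ y11) — y11 is true.
  14. (~y1 \/ ~y10 \/ y11) — y11 is true.
  15. (y5 \/ ~y11 \/ ~y4) — ~y4 is true.
  16. (y4 \/ y8 \/ y11) — y11 is true.
  17. (~y5 \/ y10 \/ y11) — y11 is true.
  18. (y11 \/ ~y8 \/ ~y9) — ~y8 is true.
  19. (y4 \/ y11 \/ ~y1) — y11 is true.
  20. (~y9 \/ y8 \/ ~y5) — ~y5 is true.
  21. (~y9 \/ y11 \/ y5) — y11 is true.
  22. (~y11 \/ y7 \/ y1) — y1 is true.

y1=T  y2=F  y3=F  y4=F  y5=F  y6=T  y7=T  y8=F  y9=T  y10=F  y11=T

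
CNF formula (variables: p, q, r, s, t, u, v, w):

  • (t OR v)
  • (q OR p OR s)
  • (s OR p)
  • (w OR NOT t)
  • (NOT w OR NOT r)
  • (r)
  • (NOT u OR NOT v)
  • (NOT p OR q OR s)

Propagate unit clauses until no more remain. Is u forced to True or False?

(r) is a unit clause: r = True.
From (NOT w OR NOT r) and r = True: w = False.
(NOT t OR w) with w = False leaves only NOT t, so t = False.
In (v OR t), t is now false; v must hold, so v = True.
(NOT v OR NOT u): since v = True, the clause reduces to (NOT u). u = False.

False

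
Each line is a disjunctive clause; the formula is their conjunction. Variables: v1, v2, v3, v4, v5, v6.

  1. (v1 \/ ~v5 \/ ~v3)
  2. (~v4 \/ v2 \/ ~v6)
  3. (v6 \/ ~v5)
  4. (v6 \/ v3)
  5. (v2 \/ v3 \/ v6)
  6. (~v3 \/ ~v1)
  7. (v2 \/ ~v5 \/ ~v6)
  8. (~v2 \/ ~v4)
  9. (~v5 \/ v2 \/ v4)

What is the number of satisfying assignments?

Case analysis on v2 and v6:
  v2=1, v6=1: 5 of the 16 assignments to (v1,v3,v4,v5) work.
  v2=1, v6=0: remaining (v1,v3,v4,v5) ∈ {(0,1,0,0)} — 1.
  v2=0, v6=1: remaining (v1,v3,v4,v5) ∈ {(0,0,0,0); (0,1,0,0); (1,0,0,0)} — 3.
  v2=0, v6=0: remaining (v1,v3,v4,v5) ∈ {(0,1,0,0); (0,1,1,0)} — 2.
Total: 5 + 1 + 3 + 2 = 11.

11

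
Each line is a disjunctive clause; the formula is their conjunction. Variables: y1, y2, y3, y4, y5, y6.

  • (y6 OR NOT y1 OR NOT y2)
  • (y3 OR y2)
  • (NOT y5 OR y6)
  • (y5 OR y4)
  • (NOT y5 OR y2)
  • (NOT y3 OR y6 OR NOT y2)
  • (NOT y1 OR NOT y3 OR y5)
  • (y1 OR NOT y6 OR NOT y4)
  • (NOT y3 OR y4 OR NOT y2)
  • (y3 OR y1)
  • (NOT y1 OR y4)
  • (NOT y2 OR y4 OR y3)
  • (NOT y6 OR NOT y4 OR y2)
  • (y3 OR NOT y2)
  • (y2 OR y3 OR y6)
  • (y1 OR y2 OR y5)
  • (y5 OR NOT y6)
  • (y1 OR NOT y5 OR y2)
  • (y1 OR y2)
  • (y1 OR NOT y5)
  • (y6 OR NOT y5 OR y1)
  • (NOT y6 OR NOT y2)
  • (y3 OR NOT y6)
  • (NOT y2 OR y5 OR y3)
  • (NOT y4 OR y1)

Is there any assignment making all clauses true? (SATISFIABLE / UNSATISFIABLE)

UNSATISFIABLE

y2 = True:
  propagation gives y3=True, y6=True; an empty clause results — contradiction.
y2 = False:
  propagation gives y3=True, y5=False, y4=True, y1=False; an empty clause results — contradiction.
Every branch closes, so no satisfying assignment exists.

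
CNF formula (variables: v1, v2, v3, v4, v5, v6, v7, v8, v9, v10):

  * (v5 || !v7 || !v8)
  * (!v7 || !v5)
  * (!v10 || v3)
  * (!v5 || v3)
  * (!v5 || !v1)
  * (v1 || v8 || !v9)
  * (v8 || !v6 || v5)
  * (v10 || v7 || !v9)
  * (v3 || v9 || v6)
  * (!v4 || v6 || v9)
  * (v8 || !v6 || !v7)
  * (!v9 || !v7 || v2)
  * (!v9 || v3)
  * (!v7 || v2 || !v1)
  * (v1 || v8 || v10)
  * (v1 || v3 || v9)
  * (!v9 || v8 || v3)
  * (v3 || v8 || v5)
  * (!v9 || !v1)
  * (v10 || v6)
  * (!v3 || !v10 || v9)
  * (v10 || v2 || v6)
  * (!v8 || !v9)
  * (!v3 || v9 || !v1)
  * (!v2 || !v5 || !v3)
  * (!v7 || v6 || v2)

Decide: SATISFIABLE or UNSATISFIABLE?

SATISFIABLE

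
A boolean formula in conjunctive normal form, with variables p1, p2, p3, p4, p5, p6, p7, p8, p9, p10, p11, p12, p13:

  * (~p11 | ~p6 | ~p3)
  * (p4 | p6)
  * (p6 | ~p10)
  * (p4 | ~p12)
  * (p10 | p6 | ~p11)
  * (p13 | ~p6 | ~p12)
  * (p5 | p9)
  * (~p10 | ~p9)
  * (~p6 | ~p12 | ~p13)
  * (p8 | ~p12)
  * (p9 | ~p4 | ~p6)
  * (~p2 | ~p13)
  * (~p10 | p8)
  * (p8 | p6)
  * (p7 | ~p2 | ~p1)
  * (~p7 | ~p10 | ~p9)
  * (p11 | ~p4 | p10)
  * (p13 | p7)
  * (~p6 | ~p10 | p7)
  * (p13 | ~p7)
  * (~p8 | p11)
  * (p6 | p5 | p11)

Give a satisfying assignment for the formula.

p1=False, p2=False, p3=False, p4=False, p5=True, p6=True, p7=False, p8=False, p9=True, p10=False, p11=True, p12=False, p13=True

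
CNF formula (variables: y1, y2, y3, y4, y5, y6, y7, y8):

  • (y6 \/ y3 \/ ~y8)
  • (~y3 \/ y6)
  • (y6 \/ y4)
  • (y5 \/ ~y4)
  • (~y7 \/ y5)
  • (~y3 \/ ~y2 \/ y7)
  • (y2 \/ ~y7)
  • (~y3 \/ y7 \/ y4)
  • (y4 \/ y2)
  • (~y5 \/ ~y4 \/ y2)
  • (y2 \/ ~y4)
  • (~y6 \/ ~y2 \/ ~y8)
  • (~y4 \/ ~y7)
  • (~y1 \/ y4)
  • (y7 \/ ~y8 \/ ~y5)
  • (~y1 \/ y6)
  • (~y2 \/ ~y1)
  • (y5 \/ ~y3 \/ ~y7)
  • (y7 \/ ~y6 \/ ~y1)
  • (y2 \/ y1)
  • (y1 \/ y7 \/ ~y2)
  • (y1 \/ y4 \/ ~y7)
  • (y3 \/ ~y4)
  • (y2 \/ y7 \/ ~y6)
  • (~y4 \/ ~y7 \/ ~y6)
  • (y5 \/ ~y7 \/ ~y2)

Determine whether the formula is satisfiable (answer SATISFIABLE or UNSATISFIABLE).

y7 = True:
  propagation gives y5=True, y2=True, y4=False, y6=True; an empty clause results — contradiction.
y7 = False:
  y2 = True:
    propagation gives y3=False, y1=False; an empty clause results — contradiction.
  y2 = False:
    propagation gives y4=True; an empty clause results — contradiction.
Every branch closes, so no satisfying assignment exists.

UNSATISFIABLE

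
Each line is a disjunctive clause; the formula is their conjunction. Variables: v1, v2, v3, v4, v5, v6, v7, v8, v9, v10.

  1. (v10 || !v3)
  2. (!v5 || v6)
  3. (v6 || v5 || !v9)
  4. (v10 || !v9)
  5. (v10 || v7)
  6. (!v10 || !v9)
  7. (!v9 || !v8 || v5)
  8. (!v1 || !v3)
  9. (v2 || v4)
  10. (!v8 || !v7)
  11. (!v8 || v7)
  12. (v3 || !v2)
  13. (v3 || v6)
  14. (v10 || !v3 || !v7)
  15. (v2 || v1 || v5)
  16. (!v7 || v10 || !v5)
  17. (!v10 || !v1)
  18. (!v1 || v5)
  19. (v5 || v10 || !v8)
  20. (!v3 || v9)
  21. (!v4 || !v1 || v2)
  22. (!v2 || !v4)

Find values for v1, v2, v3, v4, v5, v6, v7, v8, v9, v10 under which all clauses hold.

v1=F, v2=F, v3=F, v4=T, v5=T, v6=T, v7=T, v8=F, v9=F, v10=T

Check each clause:
  1. (v10 || !v3) — v10 is true.
  2. (!v5 || v6) — v6 is true.
  3. (v6 || v5 || !v9) — v5 is true.
  4. (v10 || !v9) — v10 is true.
  5. (v10 || v7) — v10 is true.
  6. (!v9 || !v10) — !v9 is true.
  7. (!v9 || !v8 || v5) — !v8 is true.
  8. (!v3 || !v1) — !v3 is true.
  9. (v2 || v4) — v4 is true.
  10. (!v7 || !v8) — !v8 is true.
  11. (v7 || !v8) — !v8 is true.
  12. (v3 || !v2) — !v2 is true.
  13. (v3 || v6) — v6 is true.
  14. (!v7 || v10 || !v3) — v10 is true.
  15. (v5 || v1 || v2) — v5 is true.
  16. (!v7 || !v5 || v10) — v10 is true.
  17. (!v1 || !v10) — !v1 is true.
  18. (v5 || !v1) — v5 is true.
  19. (v10 || !v8 || v5) — !v8 is true.
  20. (!v3 || v9) — !v3 is true.
  21. (!v1 || !v4 || v2) — !v1 is true.
  22. (!v2 || !v4) — !v2 is true.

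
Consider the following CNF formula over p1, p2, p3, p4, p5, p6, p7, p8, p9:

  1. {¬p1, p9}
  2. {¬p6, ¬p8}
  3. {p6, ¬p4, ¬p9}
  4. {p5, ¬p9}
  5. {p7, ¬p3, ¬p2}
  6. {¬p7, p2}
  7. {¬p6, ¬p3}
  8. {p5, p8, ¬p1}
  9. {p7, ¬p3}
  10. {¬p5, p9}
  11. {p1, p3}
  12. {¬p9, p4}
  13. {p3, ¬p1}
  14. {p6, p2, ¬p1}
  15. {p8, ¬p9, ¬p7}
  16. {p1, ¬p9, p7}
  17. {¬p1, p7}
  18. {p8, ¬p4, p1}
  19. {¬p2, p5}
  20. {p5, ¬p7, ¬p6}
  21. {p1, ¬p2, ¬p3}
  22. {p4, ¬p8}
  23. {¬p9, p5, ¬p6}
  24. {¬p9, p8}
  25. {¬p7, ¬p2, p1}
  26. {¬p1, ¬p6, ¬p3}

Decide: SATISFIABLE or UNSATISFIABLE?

UNSATISFIABLE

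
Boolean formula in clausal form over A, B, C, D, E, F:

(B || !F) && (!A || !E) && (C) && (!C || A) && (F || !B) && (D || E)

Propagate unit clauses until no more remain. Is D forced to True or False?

(C) is a unit clause: C = True.
(A || !C) with C = True leaves only A, so A = True.
(!A || !E) with A = True leaves only !E, so E = False.
In (E || D), E is now false; D must hold, so D = True.

True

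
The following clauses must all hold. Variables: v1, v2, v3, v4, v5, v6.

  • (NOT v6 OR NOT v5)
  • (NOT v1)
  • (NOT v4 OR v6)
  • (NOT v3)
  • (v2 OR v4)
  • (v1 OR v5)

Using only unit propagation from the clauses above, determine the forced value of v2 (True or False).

True

(NOT v1) stands alone — v1 = False.
Unit clause (NOT v3) sets v3 = False.
From (v1 OR v5) and v1 = False: v5 = True.
(NOT v6 OR NOT v5): since v5 = True, the clause reduces to (NOT v6). v6 = False.
In (v6 OR NOT v4), v6 is now false; NOT v4 must hold, so v4 = False.
(v2 OR v4): since v4 = False, the clause reduces to (v2). v2 = True.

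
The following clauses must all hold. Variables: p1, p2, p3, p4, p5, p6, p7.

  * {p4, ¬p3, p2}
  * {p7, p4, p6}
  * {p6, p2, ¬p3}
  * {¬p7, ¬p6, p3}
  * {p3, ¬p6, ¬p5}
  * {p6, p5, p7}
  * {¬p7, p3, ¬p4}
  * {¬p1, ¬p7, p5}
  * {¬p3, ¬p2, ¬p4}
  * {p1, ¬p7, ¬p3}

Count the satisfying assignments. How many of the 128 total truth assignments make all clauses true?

29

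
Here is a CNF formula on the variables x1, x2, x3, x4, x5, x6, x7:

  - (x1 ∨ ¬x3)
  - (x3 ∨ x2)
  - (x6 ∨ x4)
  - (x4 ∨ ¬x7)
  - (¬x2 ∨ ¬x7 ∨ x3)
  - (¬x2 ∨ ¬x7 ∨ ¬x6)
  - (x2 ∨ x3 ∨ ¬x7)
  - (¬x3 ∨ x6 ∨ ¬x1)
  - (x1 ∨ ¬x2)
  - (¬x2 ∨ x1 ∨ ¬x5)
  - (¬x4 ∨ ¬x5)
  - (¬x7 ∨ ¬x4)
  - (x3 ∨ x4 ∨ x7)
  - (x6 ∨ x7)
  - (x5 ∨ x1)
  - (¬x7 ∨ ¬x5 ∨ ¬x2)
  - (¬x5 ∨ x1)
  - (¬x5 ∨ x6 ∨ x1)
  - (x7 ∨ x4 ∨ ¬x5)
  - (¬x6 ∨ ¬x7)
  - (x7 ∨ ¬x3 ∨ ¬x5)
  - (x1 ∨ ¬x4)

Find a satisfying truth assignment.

Try x1 = True.
Branch on x2: take x2 = True.
Try x3 = True.
  then x6 is forced to True.
  then x7 is forced to False.
  then x5 is forced to False.
x4 is now unconstrained; take x4 = True.

x1=1, x2=1, x3=1, x4=1, x5=0, x6=1, x7=0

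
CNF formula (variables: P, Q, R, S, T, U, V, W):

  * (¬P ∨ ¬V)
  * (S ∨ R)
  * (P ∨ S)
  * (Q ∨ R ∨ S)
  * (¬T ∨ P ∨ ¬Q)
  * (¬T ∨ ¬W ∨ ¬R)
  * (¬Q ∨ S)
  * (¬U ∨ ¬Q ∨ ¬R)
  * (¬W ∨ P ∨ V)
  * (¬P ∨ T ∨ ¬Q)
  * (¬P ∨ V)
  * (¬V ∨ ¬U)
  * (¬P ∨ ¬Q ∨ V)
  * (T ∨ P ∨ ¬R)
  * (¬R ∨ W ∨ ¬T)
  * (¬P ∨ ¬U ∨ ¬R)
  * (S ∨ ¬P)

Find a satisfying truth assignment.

P = F, Q = T, R = F, S = T, T = F, U = F, V = F, W = F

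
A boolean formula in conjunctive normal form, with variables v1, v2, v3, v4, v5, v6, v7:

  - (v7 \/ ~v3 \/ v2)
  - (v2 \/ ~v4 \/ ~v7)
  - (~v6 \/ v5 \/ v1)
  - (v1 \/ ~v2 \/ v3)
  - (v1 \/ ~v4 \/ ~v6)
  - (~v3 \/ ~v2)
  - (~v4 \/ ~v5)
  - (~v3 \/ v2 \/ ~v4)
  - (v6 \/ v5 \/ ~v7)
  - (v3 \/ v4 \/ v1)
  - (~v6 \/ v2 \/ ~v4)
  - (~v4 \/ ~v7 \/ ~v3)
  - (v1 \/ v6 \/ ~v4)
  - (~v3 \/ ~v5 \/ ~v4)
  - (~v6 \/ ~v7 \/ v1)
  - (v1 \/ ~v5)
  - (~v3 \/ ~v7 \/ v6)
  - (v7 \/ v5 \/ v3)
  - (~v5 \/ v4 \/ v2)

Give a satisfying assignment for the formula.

v1 = T, v2 = T, v3 = F, v4 = F, v5 = T, v6 = F, v7 = F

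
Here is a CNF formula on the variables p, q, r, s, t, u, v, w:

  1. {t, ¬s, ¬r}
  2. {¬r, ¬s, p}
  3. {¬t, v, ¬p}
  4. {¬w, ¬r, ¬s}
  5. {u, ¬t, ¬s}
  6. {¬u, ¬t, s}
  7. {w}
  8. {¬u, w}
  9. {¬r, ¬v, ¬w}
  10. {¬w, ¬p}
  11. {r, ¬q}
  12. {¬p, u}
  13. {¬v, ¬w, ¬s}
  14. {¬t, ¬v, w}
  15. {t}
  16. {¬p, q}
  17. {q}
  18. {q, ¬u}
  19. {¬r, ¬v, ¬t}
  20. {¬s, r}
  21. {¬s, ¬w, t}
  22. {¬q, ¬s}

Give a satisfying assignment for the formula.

p=False, q=True, r=True, s=False, t=True, u=False, v=False, w=True

(w) is a unit clause, so w = True.
(¬p) is a unit clause, so p = False.
The clause (t) is unit: t must be True.
The clause (q) is unit: q must be True.
Unit propagation: (r) forces r = True.
The clause (¬s) is unit: s must be False.
Unit propagation: (¬u) forces u = False.
Unit propagation: (¬v) forces v = False.
Every clause has at least one true literal under this assignment.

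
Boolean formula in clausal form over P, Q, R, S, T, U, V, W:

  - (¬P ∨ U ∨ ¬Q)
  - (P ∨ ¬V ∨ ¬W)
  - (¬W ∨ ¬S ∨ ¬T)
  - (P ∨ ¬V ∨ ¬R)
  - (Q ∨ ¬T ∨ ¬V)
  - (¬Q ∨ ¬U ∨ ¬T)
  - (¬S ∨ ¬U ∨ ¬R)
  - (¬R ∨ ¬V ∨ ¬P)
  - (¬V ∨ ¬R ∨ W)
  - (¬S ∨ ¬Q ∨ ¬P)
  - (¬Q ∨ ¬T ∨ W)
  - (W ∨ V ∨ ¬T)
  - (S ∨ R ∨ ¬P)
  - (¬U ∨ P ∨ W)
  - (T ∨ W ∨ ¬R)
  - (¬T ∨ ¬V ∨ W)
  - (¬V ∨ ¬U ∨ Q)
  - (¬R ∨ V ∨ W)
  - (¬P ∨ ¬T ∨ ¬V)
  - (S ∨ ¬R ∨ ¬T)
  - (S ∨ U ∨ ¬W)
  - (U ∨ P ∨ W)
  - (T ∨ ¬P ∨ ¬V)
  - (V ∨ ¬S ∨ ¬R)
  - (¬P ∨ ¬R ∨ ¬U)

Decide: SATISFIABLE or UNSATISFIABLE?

SATISFIABLE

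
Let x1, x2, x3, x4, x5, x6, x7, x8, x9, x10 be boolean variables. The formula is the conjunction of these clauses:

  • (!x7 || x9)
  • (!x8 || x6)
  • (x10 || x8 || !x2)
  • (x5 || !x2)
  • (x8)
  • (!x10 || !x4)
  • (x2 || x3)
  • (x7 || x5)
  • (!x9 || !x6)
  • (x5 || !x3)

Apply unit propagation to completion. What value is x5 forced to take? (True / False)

Unit clause (x8) sets x8 = True.
From (!x8 || x6) and x8 = True: x6 = True.
In (!x9 || !x6), !x6 is now false; !x9 must hold, so x9 = False.
(x9 || !x7): since x9 = False, the clause reduces to (!x7). x7 = False.
In (x7 || x5), x7 is now false; x5 must hold, so x5 = True.

True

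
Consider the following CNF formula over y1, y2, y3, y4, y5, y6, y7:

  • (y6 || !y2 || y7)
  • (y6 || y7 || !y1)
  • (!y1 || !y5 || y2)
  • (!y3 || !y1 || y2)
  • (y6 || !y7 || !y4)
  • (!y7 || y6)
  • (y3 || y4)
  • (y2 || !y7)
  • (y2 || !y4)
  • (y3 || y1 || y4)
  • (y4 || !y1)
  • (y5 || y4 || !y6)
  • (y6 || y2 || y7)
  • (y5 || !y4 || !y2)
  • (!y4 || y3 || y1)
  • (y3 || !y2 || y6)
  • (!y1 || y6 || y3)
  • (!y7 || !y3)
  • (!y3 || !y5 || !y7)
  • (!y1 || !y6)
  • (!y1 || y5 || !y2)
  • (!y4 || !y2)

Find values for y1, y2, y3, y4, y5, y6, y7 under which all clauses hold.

y1 = F, y2 = T, y3 = T, y4 = F, y5 = T, y6 = T, y7 = F

Branch on y1: take y1 = False.
The remaining clauses are satisfied by y2 = True, y3 = True, y4 = False, y5 = True, y6 = True, y7 = False.
Every clause has at least one true literal under this assignment.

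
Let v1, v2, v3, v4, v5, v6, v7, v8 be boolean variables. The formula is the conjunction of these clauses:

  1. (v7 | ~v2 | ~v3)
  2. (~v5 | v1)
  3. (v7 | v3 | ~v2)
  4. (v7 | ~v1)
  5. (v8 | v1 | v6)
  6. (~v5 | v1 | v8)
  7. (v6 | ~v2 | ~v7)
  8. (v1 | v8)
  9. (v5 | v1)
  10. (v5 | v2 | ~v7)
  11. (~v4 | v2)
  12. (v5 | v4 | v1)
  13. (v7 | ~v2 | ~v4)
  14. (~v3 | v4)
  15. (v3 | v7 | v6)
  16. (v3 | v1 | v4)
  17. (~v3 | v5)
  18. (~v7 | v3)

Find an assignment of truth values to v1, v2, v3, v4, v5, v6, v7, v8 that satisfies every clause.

v6 occurs only positively in the remaining clauses — set v6 = True.
Pure literal: v8 appears only positively; assign v8 = True.
Set v1 = True and propagate.
  then v7 is forced to True.
  then v3 is forced to True.
  then v4 is forced to True.
  then v2 is forced to True.
  then v5 is forced to True.

v1=T, v2=T, v3=T, v4=T, v5=T, v6=T, v7=T, v8=T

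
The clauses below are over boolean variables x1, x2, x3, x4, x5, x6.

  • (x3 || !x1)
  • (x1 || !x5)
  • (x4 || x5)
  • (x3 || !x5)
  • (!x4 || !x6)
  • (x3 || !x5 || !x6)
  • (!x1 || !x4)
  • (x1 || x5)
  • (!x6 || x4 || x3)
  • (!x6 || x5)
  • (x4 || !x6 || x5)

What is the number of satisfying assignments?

4

The models are:
  x1=T x2=F x3=T x4=F x5=T x6=F
  x1=T x2=F x3=T x4=F x5=T x6=T
  x1=T x2=T x3=T x4=F x5=T x6=F
  x1=T x2=T x3=T x4=F x5=T x6=T
That's 4 in total.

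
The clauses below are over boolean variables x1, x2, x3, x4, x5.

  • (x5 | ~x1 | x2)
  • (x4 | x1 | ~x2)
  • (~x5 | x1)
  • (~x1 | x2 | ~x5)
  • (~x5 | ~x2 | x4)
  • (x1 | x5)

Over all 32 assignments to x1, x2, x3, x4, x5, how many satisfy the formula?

6

Satisfying assignments:
  x1=T x2=T x3=F x4=F x5=F
  x1=T x2=T x3=F x4=T x5=F
  x1=T x2=T x3=F x4=T x5=T
  x1=T x2=T x3=T x4=F x5=F
  x1=T x2=T x3=T x4=T x5=F
  x1=T x2=T x3=T x4=T x5=T
That's 6 in total.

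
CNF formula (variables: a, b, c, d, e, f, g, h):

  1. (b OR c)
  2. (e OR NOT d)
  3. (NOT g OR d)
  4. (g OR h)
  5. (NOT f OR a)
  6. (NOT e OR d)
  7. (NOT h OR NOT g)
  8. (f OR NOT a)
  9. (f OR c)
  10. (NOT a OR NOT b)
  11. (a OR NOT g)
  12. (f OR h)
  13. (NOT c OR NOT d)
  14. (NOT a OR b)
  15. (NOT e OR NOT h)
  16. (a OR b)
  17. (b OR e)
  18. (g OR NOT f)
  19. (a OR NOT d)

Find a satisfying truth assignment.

a=F, b=T, c=T, d=F, e=F, f=F, g=F, h=T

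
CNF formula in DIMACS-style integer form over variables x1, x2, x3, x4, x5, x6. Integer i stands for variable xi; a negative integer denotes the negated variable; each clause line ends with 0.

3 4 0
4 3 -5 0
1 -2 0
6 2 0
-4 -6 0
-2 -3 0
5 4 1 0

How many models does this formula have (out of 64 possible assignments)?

5

The models are:
  x1=F x2=F x3=T x4=F x5=T x6=T
  x1=T x2=F x3=T x4=F x5=F x6=T
  x1=T x2=F x3=T x4=F x5=T x6=T
  x1=T x2=T x3=F x4=T x5=F x6=F
  x1=T x2=T x3=F x4=T x5=T x6=F
That's 5 in total.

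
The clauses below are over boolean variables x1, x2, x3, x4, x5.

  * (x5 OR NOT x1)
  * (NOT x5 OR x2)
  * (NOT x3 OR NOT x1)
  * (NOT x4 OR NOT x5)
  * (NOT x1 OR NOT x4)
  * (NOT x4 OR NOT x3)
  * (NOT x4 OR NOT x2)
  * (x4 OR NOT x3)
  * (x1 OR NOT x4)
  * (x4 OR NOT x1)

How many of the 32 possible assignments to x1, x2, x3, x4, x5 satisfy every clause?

The models are:
  x1=0 x2=0 x3=0 x4=0 x5=0
  x1=0 x2=1 x3=0 x4=0 x5=0
  x1=0 x2=1 x3=0 x4=0 x5=1
That's 3 in total.

3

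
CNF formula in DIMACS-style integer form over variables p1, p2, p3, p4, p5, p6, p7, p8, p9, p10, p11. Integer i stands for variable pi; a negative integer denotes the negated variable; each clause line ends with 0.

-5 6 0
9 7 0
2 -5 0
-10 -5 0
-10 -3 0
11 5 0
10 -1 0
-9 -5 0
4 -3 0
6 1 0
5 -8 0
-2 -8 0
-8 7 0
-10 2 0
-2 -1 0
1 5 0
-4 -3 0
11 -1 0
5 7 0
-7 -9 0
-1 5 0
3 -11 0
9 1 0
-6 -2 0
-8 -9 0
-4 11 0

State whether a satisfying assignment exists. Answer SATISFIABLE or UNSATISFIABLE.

p5 = True:
  propagation gives p6=True, p2=True; an empty clause results — contradiction.
p5 = False:
  propagation gives p11=True, p8=False, p1=True; an empty clause results — contradiction.
Every branch closes, so no satisfying assignment exists.

UNSATISFIABLE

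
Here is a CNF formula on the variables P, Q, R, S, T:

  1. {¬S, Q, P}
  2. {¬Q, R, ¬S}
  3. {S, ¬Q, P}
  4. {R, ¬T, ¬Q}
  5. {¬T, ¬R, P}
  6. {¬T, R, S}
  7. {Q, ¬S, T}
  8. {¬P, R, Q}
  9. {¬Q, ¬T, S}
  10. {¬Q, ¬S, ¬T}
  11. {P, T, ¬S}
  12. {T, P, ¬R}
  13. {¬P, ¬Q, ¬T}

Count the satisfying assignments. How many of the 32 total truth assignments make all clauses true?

7

Satisfying assignments:
  P=F Q=F R=F S=F T=F
  P=T Q=F R=T S=F T=F
  P=T Q=F R=T S=F T=T
  P=T Q=F R=T S=T T=T
  P=T Q=T R=F S=F T=F
  P=T Q=T R=T S=F T=F
  P=T Q=T R=T S=T T=F
That's 7 in total.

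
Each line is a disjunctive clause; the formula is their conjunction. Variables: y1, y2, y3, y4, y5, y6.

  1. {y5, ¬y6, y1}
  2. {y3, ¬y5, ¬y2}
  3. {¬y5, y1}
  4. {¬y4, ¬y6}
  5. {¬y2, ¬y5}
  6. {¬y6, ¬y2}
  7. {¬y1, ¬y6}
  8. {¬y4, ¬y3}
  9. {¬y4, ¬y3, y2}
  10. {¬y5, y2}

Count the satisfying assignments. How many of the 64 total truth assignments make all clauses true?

Split on y2, then y5.
  y2=T, y5=T: a clause becomes empty — 0.
  y2=T, y5=F: y1 free; 3 ways for (y3,y4,y6) × 2^1 = 6.
  y2=F, y5=T: a clause becomes empty — 0.
  y2=F, y5=F: y1 free; 3 ways for (y3,y4,y6) × 2^1 = 6.
Total: 0 + 6 + 0 + 6 = 12.

12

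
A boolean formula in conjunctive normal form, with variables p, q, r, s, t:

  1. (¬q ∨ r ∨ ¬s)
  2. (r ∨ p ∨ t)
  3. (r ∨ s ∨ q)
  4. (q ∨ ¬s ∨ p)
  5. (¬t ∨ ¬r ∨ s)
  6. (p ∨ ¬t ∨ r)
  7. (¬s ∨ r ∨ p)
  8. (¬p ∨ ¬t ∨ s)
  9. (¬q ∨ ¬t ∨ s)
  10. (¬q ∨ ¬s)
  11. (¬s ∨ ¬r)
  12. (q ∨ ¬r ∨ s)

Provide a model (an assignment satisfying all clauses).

Branch on p: take p = True.
Branch on q: take q = False.
The remaining clauses are satisfied by r = False, s = True, t = False.

p = 1, q = 0, r = 0, s = 1, t = 0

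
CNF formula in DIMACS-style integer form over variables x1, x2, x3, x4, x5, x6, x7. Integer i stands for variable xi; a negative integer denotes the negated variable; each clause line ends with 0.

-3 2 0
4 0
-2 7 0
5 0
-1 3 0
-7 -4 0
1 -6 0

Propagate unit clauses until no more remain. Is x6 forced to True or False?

(x4) stands alone — x4 = True.
Unit clause (x5) sets x5 = True.
From (NOT x7 OR NOT x4) and x4 = True: x7 = False.
In (x7 OR NOT x2), x7 is now false; NOT x2 must hold, so x2 = False.
(NOT x3 OR x2) with x2 = False leaves only NOT x3, so x3 = False.
From (NOT x1 OR x3) and x3 = False: x1 = False.
(NOT x6 OR x1): since x1 = False, the clause reduces to (NOT x6). x6 = False.

False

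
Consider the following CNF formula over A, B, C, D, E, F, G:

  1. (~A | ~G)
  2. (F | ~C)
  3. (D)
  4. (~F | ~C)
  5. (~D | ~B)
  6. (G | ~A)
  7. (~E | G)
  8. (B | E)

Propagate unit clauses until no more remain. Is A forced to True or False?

False

(D) is a unit clause: D = True.
From (~B | ~D) and D = True: B = False.
In (E | B), B is now false; E must hold, so E = True.
From (~E | G) and E = True: G = True.
From (~A | ~G) and G = True: A = False.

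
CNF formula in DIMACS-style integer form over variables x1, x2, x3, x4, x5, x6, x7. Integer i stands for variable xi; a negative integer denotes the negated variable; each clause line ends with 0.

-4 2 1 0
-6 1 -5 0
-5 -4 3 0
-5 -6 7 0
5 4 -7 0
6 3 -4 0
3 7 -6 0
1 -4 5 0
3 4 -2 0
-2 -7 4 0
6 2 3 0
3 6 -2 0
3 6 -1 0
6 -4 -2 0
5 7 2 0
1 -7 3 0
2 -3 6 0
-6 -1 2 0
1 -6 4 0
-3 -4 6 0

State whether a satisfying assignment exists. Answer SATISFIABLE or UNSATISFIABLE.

Set x1 = True and propagate.
The remaining clauses are satisfied by x2 = True, x3 = True, x4 = True, x5 = False, x6 = True, x7 = False.
Every clause has at least one true literal under this assignment.
So x1=T  x2=T  x3=T  x4=T  x5=F  x6=T  x7=F is a satisfying assignment.

SATISFIABLE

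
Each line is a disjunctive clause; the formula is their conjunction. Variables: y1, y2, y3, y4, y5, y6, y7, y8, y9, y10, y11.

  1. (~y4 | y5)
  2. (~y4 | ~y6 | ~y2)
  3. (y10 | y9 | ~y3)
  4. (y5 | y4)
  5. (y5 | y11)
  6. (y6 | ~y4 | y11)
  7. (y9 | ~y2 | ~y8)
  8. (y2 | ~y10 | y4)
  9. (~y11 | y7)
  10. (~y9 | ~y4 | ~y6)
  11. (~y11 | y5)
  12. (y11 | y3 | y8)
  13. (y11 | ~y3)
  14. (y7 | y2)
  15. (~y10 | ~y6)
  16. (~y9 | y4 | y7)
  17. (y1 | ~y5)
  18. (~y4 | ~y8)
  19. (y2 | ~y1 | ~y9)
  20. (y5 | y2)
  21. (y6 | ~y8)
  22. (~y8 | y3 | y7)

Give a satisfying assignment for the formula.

y7 occurs only positively in the remaining clauses — set y7 = True.
Branch on y1: take y1 = True.
Branch on y2: take y2 = True.
The remaining clauses are satisfied by y3 = True, y4 = False, y5 = True, y6 = True, y8 = True, y9 = True, y10 = False, y11 = True.

y1=T, y2=T, y3=T, y4=F, y5=T, y6=T, y7=T, y8=T, y9=T, y10=F, y11=T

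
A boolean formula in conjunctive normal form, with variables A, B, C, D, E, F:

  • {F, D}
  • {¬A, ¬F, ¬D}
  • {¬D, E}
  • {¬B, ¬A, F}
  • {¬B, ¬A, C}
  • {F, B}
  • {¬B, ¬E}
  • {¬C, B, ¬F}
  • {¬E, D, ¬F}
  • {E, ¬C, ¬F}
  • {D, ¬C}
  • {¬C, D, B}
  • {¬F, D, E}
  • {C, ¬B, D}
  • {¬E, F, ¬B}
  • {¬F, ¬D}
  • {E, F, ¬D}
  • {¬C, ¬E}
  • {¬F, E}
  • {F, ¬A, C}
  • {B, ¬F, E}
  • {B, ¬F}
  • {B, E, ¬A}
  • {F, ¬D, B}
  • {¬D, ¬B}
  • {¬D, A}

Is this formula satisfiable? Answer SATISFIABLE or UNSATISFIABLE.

UNSATISFIABLE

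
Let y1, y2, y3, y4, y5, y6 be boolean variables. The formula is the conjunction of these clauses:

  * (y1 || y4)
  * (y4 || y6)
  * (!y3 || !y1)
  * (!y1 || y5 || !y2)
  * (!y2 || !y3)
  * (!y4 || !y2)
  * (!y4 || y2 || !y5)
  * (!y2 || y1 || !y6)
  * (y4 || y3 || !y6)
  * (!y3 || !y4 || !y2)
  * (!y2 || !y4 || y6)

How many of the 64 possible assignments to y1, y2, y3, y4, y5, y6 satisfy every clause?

Satisfying assignments:
  y1=0 y2=0 y3=0 y4=1 y5=0 y6=0
  y1=0 y2=0 y3=0 y4=1 y5=0 y6=1
  y1=0 y2=0 y3=1 y4=1 y5=0 y6=0
  y1=0 y2=0 y3=1 y4=1 y5=0 y6=1
  y1=1 y2=0 y3=0 y4=1 y5=0 y6=0
  y1=1 y2=0 y3=0 y4=1 y5=0 y6=1
Count: 6.

6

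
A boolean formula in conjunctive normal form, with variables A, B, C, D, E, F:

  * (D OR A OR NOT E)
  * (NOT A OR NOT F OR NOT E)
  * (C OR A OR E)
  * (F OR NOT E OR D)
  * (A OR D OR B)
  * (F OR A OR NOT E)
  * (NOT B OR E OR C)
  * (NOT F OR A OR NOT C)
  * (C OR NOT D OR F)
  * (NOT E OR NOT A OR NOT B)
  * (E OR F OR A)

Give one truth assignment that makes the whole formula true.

Set A = True and propagate.
Try B = False.
Try C = True.
For the remaining variables, D = True, E = False, F = False works.
Every clause has at least one true literal under this assignment.
Check each clause:
  1. (D OR NOT E OR A) — A is true.
  2. (NOT A OR NOT E OR NOT F) — NOT F is true.
  3. (C OR A OR E) — A is true.
  4. (NOT E OR D OR F) — NOT E is true.
  5. (B OR A OR D) — A is true.
  6. (NOT E OR F OR A) — A is true.
  7. (NOT B OR C OR E) — C is true.
  8. (NOT C OR A OR NOT F) — A is true.
  9. (NOT D OR F OR C) — C is true.
  10. (NOT A OR NOT B OR NOT E) — NOT E is true.
  11. (F OR A OR E) — A is true.

A=True  B=False  C=True  D=True  E=False  F=False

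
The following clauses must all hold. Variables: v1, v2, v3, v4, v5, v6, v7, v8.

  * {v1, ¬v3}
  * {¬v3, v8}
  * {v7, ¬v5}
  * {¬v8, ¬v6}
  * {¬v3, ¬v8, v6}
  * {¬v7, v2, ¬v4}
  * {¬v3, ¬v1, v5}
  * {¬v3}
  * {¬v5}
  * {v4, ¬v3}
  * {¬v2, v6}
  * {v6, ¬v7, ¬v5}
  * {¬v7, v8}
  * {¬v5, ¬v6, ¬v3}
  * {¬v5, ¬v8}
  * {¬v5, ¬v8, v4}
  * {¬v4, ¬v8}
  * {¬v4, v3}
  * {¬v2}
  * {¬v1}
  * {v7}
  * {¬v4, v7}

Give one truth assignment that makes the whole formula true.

v1=0, v2=0, v3=0, v4=0, v5=0, v6=0, v7=1, v8=1

Check each clause:
  1. {¬v3, v1} — ¬v3 is true.
  2. {v8, ¬v3} — v8 is true.
  3. {¬v5, v7} — ¬v5 is true.
  4. {¬v6, ¬v8} — ¬v6 is true.
  5. {¬v8, ¬v3, v6} — ¬v3 is true.
  6. {¬v7, v2, ¬v4} — ¬v4 is true.
  7. {¬v1, v5, ¬v3} — ¬v3 is true.
  8. {¬v3} — ¬v3 is true.
  9. {¬v5} — ¬v5 is true.
  10. {¬v3, v4} — ¬v3 is true.
  11. {v6, ¬v2} — ¬v2 is true.
  12. {v6, ¬v5, ¬v7} — ¬v5 is true.
  13. {¬v7, v8} — v8 is true.
  14. {¬v6, ¬v3, ¬v5} — ¬v6 is true.
  15. {¬v8, ¬v5} — ¬v5 is true.
  16. {¬v5, ¬v8, v4} — ¬v5 is true.
  17. {¬v8, ¬v4} — ¬v4 is true.
  18. {v3, ¬v4} — ¬v4 is true.
  19. {¬v2} — ¬v2 is true.
  20. {¬v1} — ¬v1 is true.
  21. {v7} — v7 is true.
  22. {v7, ¬v4} — ¬v4 is true.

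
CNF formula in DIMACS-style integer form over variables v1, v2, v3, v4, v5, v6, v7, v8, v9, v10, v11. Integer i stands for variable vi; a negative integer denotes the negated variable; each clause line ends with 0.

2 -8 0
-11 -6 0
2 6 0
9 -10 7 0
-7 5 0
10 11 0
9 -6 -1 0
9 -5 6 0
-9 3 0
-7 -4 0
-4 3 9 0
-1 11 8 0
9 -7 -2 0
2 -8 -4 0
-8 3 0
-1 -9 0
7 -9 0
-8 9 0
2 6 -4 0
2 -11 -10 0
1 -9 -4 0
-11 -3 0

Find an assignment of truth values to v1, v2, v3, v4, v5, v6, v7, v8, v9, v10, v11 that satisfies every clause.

v1 = False  v2 = True  v3 = True  v4 = False  v5 = True  v6 = False  v7 = True  v8 = True  v9 = True  v10 = True  v11 = False

Check each clause:
  1. (v2 ∨ ¬v8) — v2 is true.
  2. (¬v11 ∨ ¬v6) — ¬v6 is true.
  3. (v2 ∨ v6) — v2 is true.
  4. (v7 ∨ ¬v10 ∨ v9) — v9 is true.
  5. (v5 ∨ ¬v7) — v5 is true.
  6. (v11 ∨ v10) — v10 is true.
  7. (v9 ∨ ¬v6 ∨ ¬v1) — v9 is true.
  8. (¬v5 ∨ v6 ∨ v9) — v9 is true.
  9. (¬v9 ∨ v3) — v3 is true.
  10. (¬v7 ∨ ¬v4) — ¬v4 is true.
  11. (v9 ∨ v3 ∨ ¬v4) — v9 is true.
  12. (v8 ∨ v11 ∨ ¬v1) — v8 is true.
  13. (¬v7 ∨ ¬v2 ∨ v9) — v9 is true.
  14. (¬v4 ∨ v2 ∨ ¬v8) — v2 is true.
  15. (v3 ∨ ¬v8) — v3 is true.
  16. (¬v9 ∨ ¬v1) — ¬v1 is true.
  17. (¬v9 ∨ v7) — v7 is true.
  18. (¬v8 ∨ v9) — v9 is true.
  19. (v2 ∨ ¬v4 ∨ v6) — v2 is true.
  20. (¬v10 ∨ ¬v11 ∨ v2) — v2 is true.
  21. (v1 ∨ ¬v4 ∨ ¬v9) — ¬v4 is true.
  22. (¬v11 ∨ ¬v3) — ¬v11 is true.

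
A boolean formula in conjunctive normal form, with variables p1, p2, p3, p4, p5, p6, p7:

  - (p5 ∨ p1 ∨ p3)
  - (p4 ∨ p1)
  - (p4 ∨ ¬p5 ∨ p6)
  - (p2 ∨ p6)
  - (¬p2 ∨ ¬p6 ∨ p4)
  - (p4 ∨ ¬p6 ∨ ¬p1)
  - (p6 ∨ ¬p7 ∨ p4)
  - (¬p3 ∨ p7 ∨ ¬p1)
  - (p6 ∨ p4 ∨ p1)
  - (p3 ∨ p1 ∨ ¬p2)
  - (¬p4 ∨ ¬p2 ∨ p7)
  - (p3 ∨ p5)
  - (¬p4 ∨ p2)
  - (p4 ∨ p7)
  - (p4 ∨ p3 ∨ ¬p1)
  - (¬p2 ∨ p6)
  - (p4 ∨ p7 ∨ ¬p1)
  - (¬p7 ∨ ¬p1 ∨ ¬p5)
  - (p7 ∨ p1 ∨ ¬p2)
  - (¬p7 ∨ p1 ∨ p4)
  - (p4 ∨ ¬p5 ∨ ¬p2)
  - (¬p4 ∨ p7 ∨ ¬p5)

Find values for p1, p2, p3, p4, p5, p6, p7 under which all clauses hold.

Branch on p1: take p1 = False.
  then p4 is forced to True.
  then p2 is forced to True.
  then p3 is forced to True.
  then p7 is forced to True.
  then p6 is forced to True.
p5 is now unconstrained; take p5 = True.
Every clause has at least one true literal under this assignment.

p1 = False  p2 = True  p3 = True  p4 = True  p5 = True  p6 = True  p7 = True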